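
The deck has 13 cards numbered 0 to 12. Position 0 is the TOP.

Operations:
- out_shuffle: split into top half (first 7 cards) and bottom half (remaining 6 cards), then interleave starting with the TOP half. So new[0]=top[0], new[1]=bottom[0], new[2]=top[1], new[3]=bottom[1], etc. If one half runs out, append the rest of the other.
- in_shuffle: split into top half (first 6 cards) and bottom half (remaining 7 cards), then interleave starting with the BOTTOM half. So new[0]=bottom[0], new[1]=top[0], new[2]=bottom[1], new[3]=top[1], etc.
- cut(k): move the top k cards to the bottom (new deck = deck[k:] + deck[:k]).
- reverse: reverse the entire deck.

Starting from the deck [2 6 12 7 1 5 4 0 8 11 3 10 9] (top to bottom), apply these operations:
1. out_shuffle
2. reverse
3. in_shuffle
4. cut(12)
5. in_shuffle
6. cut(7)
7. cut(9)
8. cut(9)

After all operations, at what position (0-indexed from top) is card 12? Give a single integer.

Answer: 12

Derivation:
After op 1 (out_shuffle): [2 0 6 8 12 11 7 3 1 10 5 9 4]
After op 2 (reverse): [4 9 5 10 1 3 7 11 12 8 6 0 2]
After op 3 (in_shuffle): [7 4 11 9 12 5 8 10 6 1 0 3 2]
After op 4 (cut(12)): [2 7 4 11 9 12 5 8 10 6 1 0 3]
After op 5 (in_shuffle): [5 2 8 7 10 4 6 11 1 9 0 12 3]
After op 6 (cut(7)): [11 1 9 0 12 3 5 2 8 7 10 4 6]
After op 7 (cut(9)): [7 10 4 6 11 1 9 0 12 3 5 2 8]
After op 8 (cut(9)): [3 5 2 8 7 10 4 6 11 1 9 0 12]
Card 12 is at position 12.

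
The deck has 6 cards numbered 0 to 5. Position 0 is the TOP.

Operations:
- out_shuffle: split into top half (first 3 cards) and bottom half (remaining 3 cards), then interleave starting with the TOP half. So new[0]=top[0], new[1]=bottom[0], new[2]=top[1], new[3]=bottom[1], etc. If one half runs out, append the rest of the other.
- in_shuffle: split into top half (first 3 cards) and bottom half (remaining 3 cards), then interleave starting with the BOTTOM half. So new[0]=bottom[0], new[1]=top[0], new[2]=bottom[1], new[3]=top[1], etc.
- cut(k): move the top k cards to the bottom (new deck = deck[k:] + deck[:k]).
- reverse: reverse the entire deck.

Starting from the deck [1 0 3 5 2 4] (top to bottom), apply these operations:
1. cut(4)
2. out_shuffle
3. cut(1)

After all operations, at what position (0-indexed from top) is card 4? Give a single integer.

Answer: 1

Derivation:
After op 1 (cut(4)): [2 4 1 0 3 5]
After op 2 (out_shuffle): [2 0 4 3 1 5]
After op 3 (cut(1)): [0 4 3 1 5 2]
Card 4 is at position 1.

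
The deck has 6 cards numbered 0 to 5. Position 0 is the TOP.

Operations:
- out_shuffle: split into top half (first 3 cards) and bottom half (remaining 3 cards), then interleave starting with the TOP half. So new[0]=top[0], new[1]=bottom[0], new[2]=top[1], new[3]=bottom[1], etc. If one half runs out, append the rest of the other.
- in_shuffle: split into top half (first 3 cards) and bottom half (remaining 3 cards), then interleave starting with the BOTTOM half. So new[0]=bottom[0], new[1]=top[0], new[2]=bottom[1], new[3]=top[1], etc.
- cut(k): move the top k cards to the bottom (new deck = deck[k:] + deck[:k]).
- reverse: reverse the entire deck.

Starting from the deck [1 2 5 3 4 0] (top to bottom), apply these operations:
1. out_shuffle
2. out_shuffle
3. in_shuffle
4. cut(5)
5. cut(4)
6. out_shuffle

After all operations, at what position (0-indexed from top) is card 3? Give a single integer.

After op 1 (out_shuffle): [1 3 2 4 5 0]
After op 2 (out_shuffle): [1 4 3 5 2 0]
After op 3 (in_shuffle): [5 1 2 4 0 3]
After op 4 (cut(5)): [3 5 1 2 4 0]
After op 5 (cut(4)): [4 0 3 5 1 2]
After op 6 (out_shuffle): [4 5 0 1 3 2]
Card 3 is at position 4.

Answer: 4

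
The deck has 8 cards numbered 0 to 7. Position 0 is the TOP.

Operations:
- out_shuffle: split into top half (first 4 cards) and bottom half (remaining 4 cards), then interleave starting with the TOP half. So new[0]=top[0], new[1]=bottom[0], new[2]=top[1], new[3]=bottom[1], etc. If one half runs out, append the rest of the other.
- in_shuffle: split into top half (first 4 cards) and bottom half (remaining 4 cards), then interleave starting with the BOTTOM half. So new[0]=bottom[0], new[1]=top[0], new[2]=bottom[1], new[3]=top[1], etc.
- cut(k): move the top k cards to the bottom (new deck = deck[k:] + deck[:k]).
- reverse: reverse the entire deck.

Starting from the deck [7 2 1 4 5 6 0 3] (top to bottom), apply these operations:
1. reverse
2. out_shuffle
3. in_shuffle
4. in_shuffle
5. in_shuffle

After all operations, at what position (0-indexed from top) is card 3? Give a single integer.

Answer: 7

Derivation:
After op 1 (reverse): [3 0 6 5 4 1 2 7]
After op 2 (out_shuffle): [3 4 0 1 6 2 5 7]
After op 3 (in_shuffle): [6 3 2 4 5 0 7 1]
After op 4 (in_shuffle): [5 6 0 3 7 2 1 4]
After op 5 (in_shuffle): [7 5 2 6 1 0 4 3]
Card 3 is at position 7.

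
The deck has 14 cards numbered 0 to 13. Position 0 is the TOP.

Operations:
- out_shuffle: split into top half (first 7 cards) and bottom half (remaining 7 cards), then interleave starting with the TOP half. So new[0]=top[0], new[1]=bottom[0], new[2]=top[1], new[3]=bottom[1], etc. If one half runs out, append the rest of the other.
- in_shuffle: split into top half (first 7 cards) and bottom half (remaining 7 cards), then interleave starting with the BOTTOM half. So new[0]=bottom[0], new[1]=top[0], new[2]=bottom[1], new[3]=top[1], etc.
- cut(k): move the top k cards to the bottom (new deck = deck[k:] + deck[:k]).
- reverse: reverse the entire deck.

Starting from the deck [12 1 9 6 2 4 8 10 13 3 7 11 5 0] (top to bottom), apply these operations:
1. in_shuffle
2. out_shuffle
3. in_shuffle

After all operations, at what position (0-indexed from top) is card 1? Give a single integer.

After op 1 (in_shuffle): [10 12 13 1 3 9 7 6 11 2 5 4 0 8]
After op 2 (out_shuffle): [10 6 12 11 13 2 1 5 3 4 9 0 7 8]
After op 3 (in_shuffle): [5 10 3 6 4 12 9 11 0 13 7 2 8 1]
Card 1 is at position 13.

Answer: 13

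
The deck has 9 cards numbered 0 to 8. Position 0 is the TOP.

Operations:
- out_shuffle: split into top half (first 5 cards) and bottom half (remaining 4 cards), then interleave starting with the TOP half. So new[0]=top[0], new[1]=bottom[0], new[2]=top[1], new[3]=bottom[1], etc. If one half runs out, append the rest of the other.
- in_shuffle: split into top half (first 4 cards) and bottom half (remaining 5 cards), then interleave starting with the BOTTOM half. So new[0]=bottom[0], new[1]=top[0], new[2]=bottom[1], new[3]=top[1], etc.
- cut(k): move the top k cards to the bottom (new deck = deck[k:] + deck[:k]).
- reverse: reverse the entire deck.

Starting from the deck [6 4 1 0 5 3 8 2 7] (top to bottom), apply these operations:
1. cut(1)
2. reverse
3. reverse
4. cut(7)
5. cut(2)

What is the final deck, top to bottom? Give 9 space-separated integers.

After op 1 (cut(1)): [4 1 0 5 3 8 2 7 6]
After op 2 (reverse): [6 7 2 8 3 5 0 1 4]
After op 3 (reverse): [4 1 0 5 3 8 2 7 6]
After op 4 (cut(7)): [7 6 4 1 0 5 3 8 2]
After op 5 (cut(2)): [4 1 0 5 3 8 2 7 6]

Answer: 4 1 0 5 3 8 2 7 6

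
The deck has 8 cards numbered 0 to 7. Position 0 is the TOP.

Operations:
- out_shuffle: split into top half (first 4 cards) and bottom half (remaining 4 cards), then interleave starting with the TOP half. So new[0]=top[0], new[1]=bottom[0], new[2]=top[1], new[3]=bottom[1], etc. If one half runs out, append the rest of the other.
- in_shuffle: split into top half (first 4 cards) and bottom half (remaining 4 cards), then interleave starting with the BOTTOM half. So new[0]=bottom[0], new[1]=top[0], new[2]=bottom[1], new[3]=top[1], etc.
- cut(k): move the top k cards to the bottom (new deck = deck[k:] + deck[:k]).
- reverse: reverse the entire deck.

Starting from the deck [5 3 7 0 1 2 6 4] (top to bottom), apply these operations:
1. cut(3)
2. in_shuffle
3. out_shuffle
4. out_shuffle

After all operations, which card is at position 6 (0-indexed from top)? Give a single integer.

Answer: 2

Derivation:
After op 1 (cut(3)): [0 1 2 6 4 5 3 7]
After op 2 (in_shuffle): [4 0 5 1 3 2 7 6]
After op 3 (out_shuffle): [4 3 0 2 5 7 1 6]
After op 4 (out_shuffle): [4 5 3 7 0 1 2 6]
Position 6: card 2.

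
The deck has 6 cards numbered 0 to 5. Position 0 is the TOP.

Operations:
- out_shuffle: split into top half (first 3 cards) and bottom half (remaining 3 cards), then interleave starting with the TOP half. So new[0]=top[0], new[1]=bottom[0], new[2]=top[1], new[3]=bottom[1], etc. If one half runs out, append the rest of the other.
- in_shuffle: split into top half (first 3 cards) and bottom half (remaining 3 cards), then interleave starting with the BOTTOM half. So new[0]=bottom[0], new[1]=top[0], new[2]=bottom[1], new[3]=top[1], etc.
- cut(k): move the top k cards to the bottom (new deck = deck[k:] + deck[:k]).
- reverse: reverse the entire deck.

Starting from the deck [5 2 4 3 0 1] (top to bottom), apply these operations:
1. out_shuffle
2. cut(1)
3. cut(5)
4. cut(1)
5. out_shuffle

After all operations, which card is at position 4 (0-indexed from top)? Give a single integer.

Answer: 0

Derivation:
After op 1 (out_shuffle): [5 3 2 0 4 1]
After op 2 (cut(1)): [3 2 0 4 1 5]
After op 3 (cut(5)): [5 3 2 0 4 1]
After op 4 (cut(1)): [3 2 0 4 1 5]
After op 5 (out_shuffle): [3 4 2 1 0 5]
Position 4: card 0.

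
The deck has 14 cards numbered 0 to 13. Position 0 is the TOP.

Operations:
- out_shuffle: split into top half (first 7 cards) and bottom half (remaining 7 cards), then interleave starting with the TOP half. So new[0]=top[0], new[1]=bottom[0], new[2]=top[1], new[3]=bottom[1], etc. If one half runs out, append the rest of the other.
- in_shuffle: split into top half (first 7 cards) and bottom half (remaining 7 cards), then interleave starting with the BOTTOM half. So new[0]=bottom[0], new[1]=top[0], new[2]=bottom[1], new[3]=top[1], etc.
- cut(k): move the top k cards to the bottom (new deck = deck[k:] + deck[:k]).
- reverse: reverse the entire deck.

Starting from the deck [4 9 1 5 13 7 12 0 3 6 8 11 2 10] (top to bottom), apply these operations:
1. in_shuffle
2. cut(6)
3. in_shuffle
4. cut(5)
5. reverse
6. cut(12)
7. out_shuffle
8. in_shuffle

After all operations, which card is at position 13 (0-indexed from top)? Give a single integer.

After op 1 (in_shuffle): [0 4 3 9 6 1 8 5 11 13 2 7 10 12]
After op 2 (cut(6)): [8 5 11 13 2 7 10 12 0 4 3 9 6 1]
After op 3 (in_shuffle): [12 8 0 5 4 11 3 13 9 2 6 7 1 10]
After op 4 (cut(5)): [11 3 13 9 2 6 7 1 10 12 8 0 5 4]
After op 5 (reverse): [4 5 0 8 12 10 1 7 6 2 9 13 3 11]
After op 6 (cut(12)): [3 11 4 5 0 8 12 10 1 7 6 2 9 13]
After op 7 (out_shuffle): [3 10 11 1 4 7 5 6 0 2 8 9 12 13]
After op 8 (in_shuffle): [6 3 0 10 2 11 8 1 9 4 12 7 13 5]
Position 13: card 5.

Answer: 5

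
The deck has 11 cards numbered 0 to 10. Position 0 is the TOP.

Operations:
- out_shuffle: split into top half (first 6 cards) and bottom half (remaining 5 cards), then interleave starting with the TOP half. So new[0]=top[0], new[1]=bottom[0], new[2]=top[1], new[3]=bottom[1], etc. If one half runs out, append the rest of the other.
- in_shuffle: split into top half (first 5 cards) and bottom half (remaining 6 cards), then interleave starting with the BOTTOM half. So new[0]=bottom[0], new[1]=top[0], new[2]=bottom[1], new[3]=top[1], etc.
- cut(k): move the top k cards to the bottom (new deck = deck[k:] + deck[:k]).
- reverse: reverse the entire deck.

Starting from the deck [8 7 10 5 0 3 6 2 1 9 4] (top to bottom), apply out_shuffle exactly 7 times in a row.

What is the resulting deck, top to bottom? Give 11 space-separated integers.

Answer: 8 1 3 10 4 2 0 7 9 6 5

Derivation:
After op 1 (out_shuffle): [8 6 7 2 10 1 5 9 0 4 3]
After op 2 (out_shuffle): [8 5 6 9 7 0 2 4 10 3 1]
After op 3 (out_shuffle): [8 2 5 4 6 10 9 3 7 1 0]
After op 4 (out_shuffle): [8 9 2 3 5 7 4 1 6 0 10]
After op 5 (out_shuffle): [8 4 9 1 2 6 3 0 5 10 7]
After op 6 (out_shuffle): [8 3 4 0 9 5 1 10 2 7 6]
After op 7 (out_shuffle): [8 1 3 10 4 2 0 7 9 6 5]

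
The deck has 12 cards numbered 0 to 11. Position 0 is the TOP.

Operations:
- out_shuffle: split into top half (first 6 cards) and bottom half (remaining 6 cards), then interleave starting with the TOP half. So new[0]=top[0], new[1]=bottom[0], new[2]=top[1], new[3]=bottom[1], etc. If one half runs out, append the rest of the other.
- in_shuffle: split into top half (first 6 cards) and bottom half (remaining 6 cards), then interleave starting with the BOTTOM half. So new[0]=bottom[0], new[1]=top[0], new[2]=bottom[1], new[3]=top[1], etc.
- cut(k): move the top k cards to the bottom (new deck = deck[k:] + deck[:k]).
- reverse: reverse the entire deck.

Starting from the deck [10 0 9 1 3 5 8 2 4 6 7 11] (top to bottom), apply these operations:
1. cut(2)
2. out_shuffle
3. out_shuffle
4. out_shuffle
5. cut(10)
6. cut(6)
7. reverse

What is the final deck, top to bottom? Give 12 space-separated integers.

Answer: 10 5 6 9 0 8 7 1 2 11 3 4

Derivation:
After op 1 (cut(2)): [9 1 3 5 8 2 4 6 7 11 10 0]
After op 2 (out_shuffle): [9 4 1 6 3 7 5 11 8 10 2 0]
After op 3 (out_shuffle): [9 5 4 11 1 8 6 10 3 2 7 0]
After op 4 (out_shuffle): [9 6 5 10 4 3 11 2 1 7 8 0]
After op 5 (cut(10)): [8 0 9 6 5 10 4 3 11 2 1 7]
After op 6 (cut(6)): [4 3 11 2 1 7 8 0 9 6 5 10]
After op 7 (reverse): [10 5 6 9 0 8 7 1 2 11 3 4]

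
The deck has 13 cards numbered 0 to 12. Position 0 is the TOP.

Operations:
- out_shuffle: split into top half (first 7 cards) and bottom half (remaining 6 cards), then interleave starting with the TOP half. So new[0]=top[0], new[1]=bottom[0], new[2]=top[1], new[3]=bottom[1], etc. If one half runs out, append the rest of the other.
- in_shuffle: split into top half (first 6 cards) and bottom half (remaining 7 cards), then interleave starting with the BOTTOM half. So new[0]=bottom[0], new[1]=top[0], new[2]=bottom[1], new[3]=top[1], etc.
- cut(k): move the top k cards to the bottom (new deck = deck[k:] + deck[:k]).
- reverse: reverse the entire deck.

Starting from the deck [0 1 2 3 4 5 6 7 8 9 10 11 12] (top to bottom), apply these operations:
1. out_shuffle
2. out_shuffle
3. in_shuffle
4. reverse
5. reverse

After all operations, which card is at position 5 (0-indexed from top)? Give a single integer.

After op 1 (out_shuffle): [0 7 1 8 2 9 3 10 4 11 5 12 6]
After op 2 (out_shuffle): [0 10 7 4 1 11 8 5 2 12 9 6 3]
After op 3 (in_shuffle): [8 0 5 10 2 7 12 4 9 1 6 11 3]
After op 4 (reverse): [3 11 6 1 9 4 12 7 2 10 5 0 8]
After op 5 (reverse): [8 0 5 10 2 7 12 4 9 1 6 11 3]
Position 5: card 7.

Answer: 7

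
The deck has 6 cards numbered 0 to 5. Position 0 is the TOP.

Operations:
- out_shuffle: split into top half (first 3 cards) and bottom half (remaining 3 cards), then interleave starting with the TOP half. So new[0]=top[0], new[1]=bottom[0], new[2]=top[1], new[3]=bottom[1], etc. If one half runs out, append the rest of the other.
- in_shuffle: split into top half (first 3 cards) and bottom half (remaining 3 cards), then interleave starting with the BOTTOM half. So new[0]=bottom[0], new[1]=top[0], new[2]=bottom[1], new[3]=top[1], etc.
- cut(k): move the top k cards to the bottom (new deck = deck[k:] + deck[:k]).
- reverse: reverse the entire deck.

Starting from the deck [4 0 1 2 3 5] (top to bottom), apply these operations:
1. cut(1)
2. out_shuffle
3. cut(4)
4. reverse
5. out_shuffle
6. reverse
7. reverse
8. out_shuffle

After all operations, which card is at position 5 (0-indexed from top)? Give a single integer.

After op 1 (cut(1)): [0 1 2 3 5 4]
After op 2 (out_shuffle): [0 3 1 5 2 4]
After op 3 (cut(4)): [2 4 0 3 1 5]
After op 4 (reverse): [5 1 3 0 4 2]
After op 5 (out_shuffle): [5 0 1 4 3 2]
After op 6 (reverse): [2 3 4 1 0 5]
After op 7 (reverse): [5 0 1 4 3 2]
After op 8 (out_shuffle): [5 4 0 3 1 2]
Position 5: card 2.

Answer: 2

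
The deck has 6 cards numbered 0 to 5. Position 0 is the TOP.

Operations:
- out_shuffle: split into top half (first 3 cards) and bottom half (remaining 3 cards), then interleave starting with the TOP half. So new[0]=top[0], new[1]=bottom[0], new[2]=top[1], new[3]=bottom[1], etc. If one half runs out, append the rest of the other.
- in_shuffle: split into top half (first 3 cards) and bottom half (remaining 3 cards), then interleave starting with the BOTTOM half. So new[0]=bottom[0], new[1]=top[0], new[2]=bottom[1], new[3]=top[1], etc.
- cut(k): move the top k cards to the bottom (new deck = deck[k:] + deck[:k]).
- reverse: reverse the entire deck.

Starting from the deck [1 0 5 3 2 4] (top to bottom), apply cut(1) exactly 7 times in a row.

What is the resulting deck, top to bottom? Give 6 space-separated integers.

Answer: 0 5 3 2 4 1

Derivation:
After op 1 (cut(1)): [0 5 3 2 4 1]
After op 2 (cut(1)): [5 3 2 4 1 0]
After op 3 (cut(1)): [3 2 4 1 0 5]
After op 4 (cut(1)): [2 4 1 0 5 3]
After op 5 (cut(1)): [4 1 0 5 3 2]
After op 6 (cut(1)): [1 0 5 3 2 4]
After op 7 (cut(1)): [0 5 3 2 4 1]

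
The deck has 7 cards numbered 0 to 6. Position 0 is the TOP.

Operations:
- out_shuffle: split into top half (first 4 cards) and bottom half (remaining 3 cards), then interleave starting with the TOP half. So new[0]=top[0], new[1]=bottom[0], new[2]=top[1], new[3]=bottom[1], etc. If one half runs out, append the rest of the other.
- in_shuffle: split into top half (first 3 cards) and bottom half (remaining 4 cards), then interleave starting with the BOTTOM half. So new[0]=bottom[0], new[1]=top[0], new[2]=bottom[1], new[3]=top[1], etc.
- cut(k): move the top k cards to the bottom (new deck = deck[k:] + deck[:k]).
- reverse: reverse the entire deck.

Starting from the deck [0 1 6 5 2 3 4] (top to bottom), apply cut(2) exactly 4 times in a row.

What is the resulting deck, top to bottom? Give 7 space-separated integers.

Answer: 1 6 5 2 3 4 0

Derivation:
After op 1 (cut(2)): [6 5 2 3 4 0 1]
After op 2 (cut(2)): [2 3 4 0 1 6 5]
After op 3 (cut(2)): [4 0 1 6 5 2 3]
After op 4 (cut(2)): [1 6 5 2 3 4 0]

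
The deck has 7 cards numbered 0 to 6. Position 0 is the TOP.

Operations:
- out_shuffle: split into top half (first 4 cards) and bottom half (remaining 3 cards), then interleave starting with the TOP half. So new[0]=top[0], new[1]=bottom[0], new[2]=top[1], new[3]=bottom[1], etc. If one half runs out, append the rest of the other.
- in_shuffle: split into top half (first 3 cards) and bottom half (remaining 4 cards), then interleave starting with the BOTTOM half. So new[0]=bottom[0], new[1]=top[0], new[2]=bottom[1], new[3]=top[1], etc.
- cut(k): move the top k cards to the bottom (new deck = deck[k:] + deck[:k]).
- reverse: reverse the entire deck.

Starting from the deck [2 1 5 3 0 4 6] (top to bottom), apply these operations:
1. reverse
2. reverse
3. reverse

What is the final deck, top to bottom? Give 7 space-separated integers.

Answer: 6 4 0 3 5 1 2

Derivation:
After op 1 (reverse): [6 4 0 3 5 1 2]
After op 2 (reverse): [2 1 5 3 0 4 6]
After op 3 (reverse): [6 4 0 3 5 1 2]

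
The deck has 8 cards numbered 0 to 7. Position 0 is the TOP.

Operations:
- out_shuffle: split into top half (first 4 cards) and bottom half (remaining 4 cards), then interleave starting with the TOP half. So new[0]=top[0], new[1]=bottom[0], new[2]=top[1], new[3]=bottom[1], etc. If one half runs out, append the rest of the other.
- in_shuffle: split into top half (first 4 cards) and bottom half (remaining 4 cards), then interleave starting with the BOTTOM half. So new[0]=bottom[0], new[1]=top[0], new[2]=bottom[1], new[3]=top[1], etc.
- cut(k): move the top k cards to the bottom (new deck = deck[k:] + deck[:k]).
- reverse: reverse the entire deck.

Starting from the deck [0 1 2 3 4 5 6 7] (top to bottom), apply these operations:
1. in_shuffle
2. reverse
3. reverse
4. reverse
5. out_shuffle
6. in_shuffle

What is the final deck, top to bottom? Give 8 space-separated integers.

After op 1 (in_shuffle): [4 0 5 1 6 2 7 3]
After op 2 (reverse): [3 7 2 6 1 5 0 4]
After op 3 (reverse): [4 0 5 1 6 2 7 3]
After op 4 (reverse): [3 7 2 6 1 5 0 4]
After op 5 (out_shuffle): [3 1 7 5 2 0 6 4]
After op 6 (in_shuffle): [2 3 0 1 6 7 4 5]

Answer: 2 3 0 1 6 7 4 5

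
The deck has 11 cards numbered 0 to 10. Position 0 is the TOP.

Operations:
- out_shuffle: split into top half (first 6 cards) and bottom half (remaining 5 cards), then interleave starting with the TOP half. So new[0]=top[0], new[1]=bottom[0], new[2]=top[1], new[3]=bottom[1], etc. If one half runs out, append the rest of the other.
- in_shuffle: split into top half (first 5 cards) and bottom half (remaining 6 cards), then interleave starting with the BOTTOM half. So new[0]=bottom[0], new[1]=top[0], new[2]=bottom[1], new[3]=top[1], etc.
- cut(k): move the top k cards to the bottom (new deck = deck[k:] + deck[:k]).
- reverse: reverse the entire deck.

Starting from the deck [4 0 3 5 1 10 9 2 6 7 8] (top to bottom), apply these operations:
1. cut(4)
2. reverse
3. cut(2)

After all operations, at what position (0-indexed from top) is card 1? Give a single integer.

Answer: 8

Derivation:
After op 1 (cut(4)): [1 10 9 2 6 7 8 4 0 3 5]
After op 2 (reverse): [5 3 0 4 8 7 6 2 9 10 1]
After op 3 (cut(2)): [0 4 8 7 6 2 9 10 1 5 3]
Card 1 is at position 8.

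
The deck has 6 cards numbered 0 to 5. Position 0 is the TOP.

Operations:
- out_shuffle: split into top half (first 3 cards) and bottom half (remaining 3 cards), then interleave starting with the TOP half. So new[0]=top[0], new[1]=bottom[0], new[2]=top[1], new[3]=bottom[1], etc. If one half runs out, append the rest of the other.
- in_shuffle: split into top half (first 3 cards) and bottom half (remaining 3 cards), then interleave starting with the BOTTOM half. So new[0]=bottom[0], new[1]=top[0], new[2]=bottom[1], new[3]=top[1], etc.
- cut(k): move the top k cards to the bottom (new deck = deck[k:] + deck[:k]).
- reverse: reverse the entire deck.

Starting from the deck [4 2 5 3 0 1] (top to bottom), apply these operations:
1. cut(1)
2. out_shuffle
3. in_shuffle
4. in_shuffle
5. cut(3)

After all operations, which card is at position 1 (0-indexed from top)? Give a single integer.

After op 1 (cut(1)): [2 5 3 0 1 4]
After op 2 (out_shuffle): [2 0 5 1 3 4]
After op 3 (in_shuffle): [1 2 3 0 4 5]
After op 4 (in_shuffle): [0 1 4 2 5 3]
After op 5 (cut(3)): [2 5 3 0 1 4]
Position 1: card 5.

Answer: 5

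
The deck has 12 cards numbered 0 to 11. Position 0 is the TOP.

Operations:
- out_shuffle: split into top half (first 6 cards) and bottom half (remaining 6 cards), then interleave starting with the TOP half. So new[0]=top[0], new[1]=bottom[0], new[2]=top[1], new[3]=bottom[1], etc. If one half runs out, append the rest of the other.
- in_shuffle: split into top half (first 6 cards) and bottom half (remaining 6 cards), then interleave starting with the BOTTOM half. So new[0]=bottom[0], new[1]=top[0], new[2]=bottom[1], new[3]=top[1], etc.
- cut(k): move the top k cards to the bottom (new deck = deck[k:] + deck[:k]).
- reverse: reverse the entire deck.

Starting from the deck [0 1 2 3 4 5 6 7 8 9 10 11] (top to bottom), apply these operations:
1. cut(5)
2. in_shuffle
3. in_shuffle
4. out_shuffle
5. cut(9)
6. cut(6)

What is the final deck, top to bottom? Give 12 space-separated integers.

Answer: 6 8 4 5 1 3 10 0 7 2 9 11

Derivation:
After op 1 (cut(5)): [5 6 7 8 9 10 11 0 1 2 3 4]
After op 2 (in_shuffle): [11 5 0 6 1 7 2 8 3 9 4 10]
After op 3 (in_shuffle): [2 11 8 5 3 0 9 6 4 1 10 7]
After op 4 (out_shuffle): [2 9 11 6 8 4 5 1 3 10 0 7]
After op 5 (cut(9)): [10 0 7 2 9 11 6 8 4 5 1 3]
After op 6 (cut(6)): [6 8 4 5 1 3 10 0 7 2 9 11]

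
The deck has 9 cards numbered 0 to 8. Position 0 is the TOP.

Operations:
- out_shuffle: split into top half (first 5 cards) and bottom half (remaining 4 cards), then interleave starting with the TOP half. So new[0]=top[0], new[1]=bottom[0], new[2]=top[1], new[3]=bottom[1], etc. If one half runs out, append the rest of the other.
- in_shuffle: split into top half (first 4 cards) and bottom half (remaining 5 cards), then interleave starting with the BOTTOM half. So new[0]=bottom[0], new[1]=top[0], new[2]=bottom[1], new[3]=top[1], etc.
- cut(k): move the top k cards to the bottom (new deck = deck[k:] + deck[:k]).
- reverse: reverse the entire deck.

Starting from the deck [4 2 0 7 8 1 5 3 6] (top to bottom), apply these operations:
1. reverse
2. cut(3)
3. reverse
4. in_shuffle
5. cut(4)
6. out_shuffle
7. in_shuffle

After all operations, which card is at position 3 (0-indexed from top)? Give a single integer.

Answer: 2

Derivation:
After op 1 (reverse): [6 3 5 1 8 7 0 2 4]
After op 2 (cut(3)): [1 8 7 0 2 4 6 3 5]
After op 3 (reverse): [5 3 6 4 2 0 7 8 1]
After op 4 (in_shuffle): [2 5 0 3 7 6 8 4 1]
After op 5 (cut(4)): [7 6 8 4 1 2 5 0 3]
After op 6 (out_shuffle): [7 2 6 5 8 0 4 3 1]
After op 7 (in_shuffle): [8 7 0 2 4 6 3 5 1]
Position 3: card 2.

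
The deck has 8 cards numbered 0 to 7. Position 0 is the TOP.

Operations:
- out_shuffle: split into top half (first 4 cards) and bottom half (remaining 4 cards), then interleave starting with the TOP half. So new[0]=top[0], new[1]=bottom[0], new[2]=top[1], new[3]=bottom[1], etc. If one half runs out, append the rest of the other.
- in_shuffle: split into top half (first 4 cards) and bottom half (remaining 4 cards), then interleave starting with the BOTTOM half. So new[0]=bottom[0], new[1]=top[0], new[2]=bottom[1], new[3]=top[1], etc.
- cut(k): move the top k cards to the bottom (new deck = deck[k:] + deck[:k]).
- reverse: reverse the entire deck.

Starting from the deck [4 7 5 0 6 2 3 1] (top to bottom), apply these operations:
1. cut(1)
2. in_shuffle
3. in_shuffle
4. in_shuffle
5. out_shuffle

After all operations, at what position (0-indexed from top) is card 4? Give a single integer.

Answer: 0

Derivation:
After op 1 (cut(1)): [7 5 0 6 2 3 1 4]
After op 2 (in_shuffle): [2 7 3 5 1 0 4 6]
After op 3 (in_shuffle): [1 2 0 7 4 3 6 5]
After op 4 (in_shuffle): [4 1 3 2 6 0 5 7]
After op 5 (out_shuffle): [4 6 1 0 3 5 2 7]
Card 4 is at position 0.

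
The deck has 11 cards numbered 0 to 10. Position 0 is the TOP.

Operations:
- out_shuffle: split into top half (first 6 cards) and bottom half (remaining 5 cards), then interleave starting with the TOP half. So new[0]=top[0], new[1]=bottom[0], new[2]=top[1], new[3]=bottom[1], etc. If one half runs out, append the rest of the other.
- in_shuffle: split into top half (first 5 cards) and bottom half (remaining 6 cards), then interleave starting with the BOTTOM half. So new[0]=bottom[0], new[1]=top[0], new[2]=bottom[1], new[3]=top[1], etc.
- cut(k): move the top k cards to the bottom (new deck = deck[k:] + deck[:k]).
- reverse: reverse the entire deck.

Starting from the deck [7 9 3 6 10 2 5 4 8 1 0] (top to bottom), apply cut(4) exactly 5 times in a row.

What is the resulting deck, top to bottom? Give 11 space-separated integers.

Answer: 1 0 7 9 3 6 10 2 5 4 8

Derivation:
After op 1 (cut(4)): [10 2 5 4 8 1 0 7 9 3 6]
After op 2 (cut(4)): [8 1 0 7 9 3 6 10 2 5 4]
After op 3 (cut(4)): [9 3 6 10 2 5 4 8 1 0 7]
After op 4 (cut(4)): [2 5 4 8 1 0 7 9 3 6 10]
After op 5 (cut(4)): [1 0 7 9 3 6 10 2 5 4 8]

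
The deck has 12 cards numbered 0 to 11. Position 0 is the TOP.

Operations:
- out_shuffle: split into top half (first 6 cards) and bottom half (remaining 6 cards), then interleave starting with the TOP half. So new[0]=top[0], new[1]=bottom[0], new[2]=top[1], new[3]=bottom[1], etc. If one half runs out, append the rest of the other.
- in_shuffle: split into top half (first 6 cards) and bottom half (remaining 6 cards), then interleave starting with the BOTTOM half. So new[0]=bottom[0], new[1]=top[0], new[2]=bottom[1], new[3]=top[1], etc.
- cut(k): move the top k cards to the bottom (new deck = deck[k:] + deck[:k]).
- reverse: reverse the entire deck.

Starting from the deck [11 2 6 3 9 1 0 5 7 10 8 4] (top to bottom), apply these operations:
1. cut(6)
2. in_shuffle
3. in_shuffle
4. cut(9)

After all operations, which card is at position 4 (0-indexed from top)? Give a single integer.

Answer: 11

Derivation:
After op 1 (cut(6)): [0 5 7 10 8 4 11 2 6 3 9 1]
After op 2 (in_shuffle): [11 0 2 5 6 7 3 10 9 8 1 4]
After op 3 (in_shuffle): [3 11 10 0 9 2 8 5 1 6 4 7]
After op 4 (cut(9)): [6 4 7 3 11 10 0 9 2 8 5 1]
Position 4: card 11.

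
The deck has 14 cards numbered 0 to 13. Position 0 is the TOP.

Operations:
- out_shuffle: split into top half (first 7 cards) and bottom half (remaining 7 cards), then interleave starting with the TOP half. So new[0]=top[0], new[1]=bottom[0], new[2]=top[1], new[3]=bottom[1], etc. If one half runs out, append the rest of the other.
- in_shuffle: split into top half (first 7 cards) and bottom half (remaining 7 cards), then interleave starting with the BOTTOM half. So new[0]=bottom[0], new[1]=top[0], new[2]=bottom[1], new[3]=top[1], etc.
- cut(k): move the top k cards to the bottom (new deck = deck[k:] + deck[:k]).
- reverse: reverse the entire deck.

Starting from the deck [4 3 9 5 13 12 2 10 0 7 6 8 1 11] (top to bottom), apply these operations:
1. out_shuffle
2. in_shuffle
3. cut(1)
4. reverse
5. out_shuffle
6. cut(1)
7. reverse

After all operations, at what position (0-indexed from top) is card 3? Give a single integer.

Answer: 9

Derivation:
After op 1 (out_shuffle): [4 10 3 0 9 7 5 6 13 8 12 1 2 11]
After op 2 (in_shuffle): [6 4 13 10 8 3 12 0 1 9 2 7 11 5]
After op 3 (cut(1)): [4 13 10 8 3 12 0 1 9 2 7 11 5 6]
After op 4 (reverse): [6 5 11 7 2 9 1 0 12 3 8 10 13 4]
After op 5 (out_shuffle): [6 0 5 12 11 3 7 8 2 10 9 13 1 4]
After op 6 (cut(1)): [0 5 12 11 3 7 8 2 10 9 13 1 4 6]
After op 7 (reverse): [6 4 1 13 9 10 2 8 7 3 11 12 5 0]
Card 3 is at position 9.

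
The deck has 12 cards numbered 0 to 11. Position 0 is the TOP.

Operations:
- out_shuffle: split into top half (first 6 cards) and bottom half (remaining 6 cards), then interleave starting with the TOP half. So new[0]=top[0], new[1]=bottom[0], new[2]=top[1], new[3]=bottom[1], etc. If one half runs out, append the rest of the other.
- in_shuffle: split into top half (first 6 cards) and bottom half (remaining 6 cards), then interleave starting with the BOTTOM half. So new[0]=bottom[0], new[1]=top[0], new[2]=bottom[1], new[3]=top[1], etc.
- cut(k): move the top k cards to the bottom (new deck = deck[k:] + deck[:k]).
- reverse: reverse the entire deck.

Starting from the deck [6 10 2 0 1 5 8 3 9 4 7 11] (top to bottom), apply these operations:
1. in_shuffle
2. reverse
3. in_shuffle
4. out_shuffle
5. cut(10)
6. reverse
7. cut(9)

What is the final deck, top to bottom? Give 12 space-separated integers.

Answer: 2 4 1 8 10 0 11 6 9 7 5 3

Derivation:
After op 1 (in_shuffle): [8 6 3 10 9 2 4 0 7 1 11 5]
After op 2 (reverse): [5 11 1 7 0 4 2 9 10 3 6 8]
After op 3 (in_shuffle): [2 5 9 11 10 1 3 7 6 0 8 4]
After op 4 (out_shuffle): [2 3 5 7 9 6 11 0 10 8 1 4]
After op 5 (cut(10)): [1 4 2 3 5 7 9 6 11 0 10 8]
After op 6 (reverse): [8 10 0 11 6 9 7 5 3 2 4 1]
After op 7 (cut(9)): [2 4 1 8 10 0 11 6 9 7 5 3]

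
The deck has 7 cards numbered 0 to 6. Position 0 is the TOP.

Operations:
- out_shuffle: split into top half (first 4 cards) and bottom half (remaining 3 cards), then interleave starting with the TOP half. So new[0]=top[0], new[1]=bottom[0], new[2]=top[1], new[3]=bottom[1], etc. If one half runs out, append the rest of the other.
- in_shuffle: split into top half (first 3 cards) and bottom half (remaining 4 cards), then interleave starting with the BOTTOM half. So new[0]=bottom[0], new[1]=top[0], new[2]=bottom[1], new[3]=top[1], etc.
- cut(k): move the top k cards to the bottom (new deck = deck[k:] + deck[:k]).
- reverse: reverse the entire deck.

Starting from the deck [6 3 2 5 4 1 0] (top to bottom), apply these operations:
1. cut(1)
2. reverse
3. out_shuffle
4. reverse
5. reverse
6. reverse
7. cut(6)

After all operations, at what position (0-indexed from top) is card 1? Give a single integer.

Answer: 3

Derivation:
After op 1 (cut(1)): [3 2 5 4 1 0 6]
After op 2 (reverse): [6 0 1 4 5 2 3]
After op 3 (out_shuffle): [6 5 0 2 1 3 4]
After op 4 (reverse): [4 3 1 2 0 5 6]
After op 5 (reverse): [6 5 0 2 1 3 4]
After op 6 (reverse): [4 3 1 2 0 5 6]
After op 7 (cut(6)): [6 4 3 1 2 0 5]
Card 1 is at position 3.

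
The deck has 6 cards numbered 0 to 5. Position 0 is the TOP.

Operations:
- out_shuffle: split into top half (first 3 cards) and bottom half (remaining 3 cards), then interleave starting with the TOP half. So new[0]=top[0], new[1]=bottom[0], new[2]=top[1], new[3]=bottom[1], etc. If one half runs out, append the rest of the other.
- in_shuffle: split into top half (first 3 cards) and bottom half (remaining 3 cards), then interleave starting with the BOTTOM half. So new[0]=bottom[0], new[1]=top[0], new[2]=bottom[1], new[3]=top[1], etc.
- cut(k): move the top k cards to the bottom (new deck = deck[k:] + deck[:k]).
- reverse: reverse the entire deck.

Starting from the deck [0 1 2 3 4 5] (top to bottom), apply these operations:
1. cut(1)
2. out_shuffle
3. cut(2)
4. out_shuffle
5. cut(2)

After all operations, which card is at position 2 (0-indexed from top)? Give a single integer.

After op 1 (cut(1)): [1 2 3 4 5 0]
After op 2 (out_shuffle): [1 4 2 5 3 0]
After op 3 (cut(2)): [2 5 3 0 1 4]
After op 4 (out_shuffle): [2 0 5 1 3 4]
After op 5 (cut(2)): [5 1 3 4 2 0]
Position 2: card 3.

Answer: 3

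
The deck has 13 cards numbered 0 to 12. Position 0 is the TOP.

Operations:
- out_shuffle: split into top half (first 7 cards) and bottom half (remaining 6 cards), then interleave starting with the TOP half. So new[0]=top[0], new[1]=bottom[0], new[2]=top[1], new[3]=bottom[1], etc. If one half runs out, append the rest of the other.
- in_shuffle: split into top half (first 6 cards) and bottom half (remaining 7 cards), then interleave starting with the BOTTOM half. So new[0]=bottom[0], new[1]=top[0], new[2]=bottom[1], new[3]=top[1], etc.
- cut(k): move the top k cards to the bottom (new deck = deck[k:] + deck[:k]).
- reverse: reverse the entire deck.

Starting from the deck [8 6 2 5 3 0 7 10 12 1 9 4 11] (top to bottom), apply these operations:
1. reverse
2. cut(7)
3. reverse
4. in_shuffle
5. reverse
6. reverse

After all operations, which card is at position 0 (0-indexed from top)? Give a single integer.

After op 1 (reverse): [11 4 9 1 12 10 7 0 3 5 2 6 8]
After op 2 (cut(7)): [0 3 5 2 6 8 11 4 9 1 12 10 7]
After op 3 (reverse): [7 10 12 1 9 4 11 8 6 2 5 3 0]
After op 4 (in_shuffle): [11 7 8 10 6 12 2 1 5 9 3 4 0]
After op 5 (reverse): [0 4 3 9 5 1 2 12 6 10 8 7 11]
After op 6 (reverse): [11 7 8 10 6 12 2 1 5 9 3 4 0]
Position 0: card 11.

Answer: 11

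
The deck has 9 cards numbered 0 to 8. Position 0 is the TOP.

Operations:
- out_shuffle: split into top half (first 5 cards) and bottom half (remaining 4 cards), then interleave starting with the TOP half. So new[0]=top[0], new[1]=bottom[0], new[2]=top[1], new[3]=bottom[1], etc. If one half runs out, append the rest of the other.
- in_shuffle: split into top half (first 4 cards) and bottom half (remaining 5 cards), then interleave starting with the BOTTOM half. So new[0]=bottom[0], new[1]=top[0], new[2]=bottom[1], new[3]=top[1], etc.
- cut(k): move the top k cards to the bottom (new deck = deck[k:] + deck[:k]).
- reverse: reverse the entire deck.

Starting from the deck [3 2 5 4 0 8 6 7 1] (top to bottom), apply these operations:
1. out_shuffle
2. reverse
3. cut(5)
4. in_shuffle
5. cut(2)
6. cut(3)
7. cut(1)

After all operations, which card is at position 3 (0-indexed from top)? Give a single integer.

After op 1 (out_shuffle): [3 8 2 6 5 7 4 1 0]
After op 2 (reverse): [0 1 4 7 5 6 2 8 3]
After op 3 (cut(5)): [6 2 8 3 0 1 4 7 5]
After op 4 (in_shuffle): [0 6 1 2 4 8 7 3 5]
After op 5 (cut(2)): [1 2 4 8 7 3 5 0 6]
After op 6 (cut(3)): [8 7 3 5 0 6 1 2 4]
After op 7 (cut(1)): [7 3 5 0 6 1 2 4 8]
Position 3: card 0.

Answer: 0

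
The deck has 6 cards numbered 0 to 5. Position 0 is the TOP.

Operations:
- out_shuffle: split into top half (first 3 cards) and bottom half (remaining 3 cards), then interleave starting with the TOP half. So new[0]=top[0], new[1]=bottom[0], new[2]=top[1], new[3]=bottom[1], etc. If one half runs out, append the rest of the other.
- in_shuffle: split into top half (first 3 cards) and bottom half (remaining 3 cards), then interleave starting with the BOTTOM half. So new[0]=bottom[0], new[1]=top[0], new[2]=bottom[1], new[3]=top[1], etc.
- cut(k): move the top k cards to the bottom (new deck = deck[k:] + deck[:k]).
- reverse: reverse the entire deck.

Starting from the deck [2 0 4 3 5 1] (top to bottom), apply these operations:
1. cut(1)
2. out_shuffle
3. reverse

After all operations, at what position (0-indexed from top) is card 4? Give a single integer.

After op 1 (cut(1)): [0 4 3 5 1 2]
After op 2 (out_shuffle): [0 5 4 1 3 2]
After op 3 (reverse): [2 3 1 4 5 0]
Card 4 is at position 3.

Answer: 3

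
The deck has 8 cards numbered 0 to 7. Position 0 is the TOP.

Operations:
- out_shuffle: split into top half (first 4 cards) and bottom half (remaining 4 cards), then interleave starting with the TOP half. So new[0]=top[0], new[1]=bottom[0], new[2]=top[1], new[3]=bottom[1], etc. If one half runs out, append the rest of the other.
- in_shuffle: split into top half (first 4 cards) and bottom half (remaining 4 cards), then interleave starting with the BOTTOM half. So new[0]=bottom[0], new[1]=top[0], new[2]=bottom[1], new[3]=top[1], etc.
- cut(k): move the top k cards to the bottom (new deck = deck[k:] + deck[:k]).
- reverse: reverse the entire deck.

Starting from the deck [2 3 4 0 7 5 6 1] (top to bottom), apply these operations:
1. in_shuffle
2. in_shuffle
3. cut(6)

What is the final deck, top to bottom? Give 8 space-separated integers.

Answer: 0 3 6 7 4 2 1 5

Derivation:
After op 1 (in_shuffle): [7 2 5 3 6 4 1 0]
After op 2 (in_shuffle): [6 7 4 2 1 5 0 3]
After op 3 (cut(6)): [0 3 6 7 4 2 1 5]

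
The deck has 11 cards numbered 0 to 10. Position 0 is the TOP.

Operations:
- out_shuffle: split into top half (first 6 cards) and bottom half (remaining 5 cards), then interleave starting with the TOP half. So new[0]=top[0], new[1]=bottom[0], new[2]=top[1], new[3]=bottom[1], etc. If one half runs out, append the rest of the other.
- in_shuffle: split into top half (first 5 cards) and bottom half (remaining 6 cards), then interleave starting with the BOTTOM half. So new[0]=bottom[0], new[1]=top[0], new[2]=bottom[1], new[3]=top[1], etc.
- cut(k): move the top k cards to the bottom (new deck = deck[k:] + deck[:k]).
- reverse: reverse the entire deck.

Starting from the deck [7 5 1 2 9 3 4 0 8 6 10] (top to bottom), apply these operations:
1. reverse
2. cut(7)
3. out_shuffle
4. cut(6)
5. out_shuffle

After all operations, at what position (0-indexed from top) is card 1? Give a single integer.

After op 1 (reverse): [10 6 8 0 4 3 9 2 1 5 7]
After op 2 (cut(7)): [2 1 5 7 10 6 8 0 4 3 9]
After op 3 (out_shuffle): [2 8 1 0 5 4 7 3 10 9 6]
After op 4 (cut(6)): [7 3 10 9 6 2 8 1 0 5 4]
After op 5 (out_shuffle): [7 8 3 1 10 0 9 5 6 4 2]
Card 1 is at position 3.

Answer: 3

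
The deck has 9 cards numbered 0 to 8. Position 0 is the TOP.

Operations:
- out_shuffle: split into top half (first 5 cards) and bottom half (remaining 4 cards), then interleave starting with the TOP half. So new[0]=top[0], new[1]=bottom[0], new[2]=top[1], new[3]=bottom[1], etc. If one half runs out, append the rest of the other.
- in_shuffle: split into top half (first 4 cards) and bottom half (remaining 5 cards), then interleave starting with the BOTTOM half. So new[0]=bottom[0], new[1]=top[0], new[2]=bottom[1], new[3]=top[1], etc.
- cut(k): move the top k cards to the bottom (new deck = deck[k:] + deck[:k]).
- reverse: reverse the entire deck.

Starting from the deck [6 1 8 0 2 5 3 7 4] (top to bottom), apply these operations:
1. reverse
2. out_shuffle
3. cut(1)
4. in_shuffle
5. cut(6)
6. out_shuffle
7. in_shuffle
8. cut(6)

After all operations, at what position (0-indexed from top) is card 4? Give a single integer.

After op 1 (reverse): [4 7 3 5 2 0 8 1 6]
After op 2 (out_shuffle): [4 0 7 8 3 1 5 6 2]
After op 3 (cut(1)): [0 7 8 3 1 5 6 2 4]
After op 4 (in_shuffle): [1 0 5 7 6 8 2 3 4]
After op 5 (cut(6)): [2 3 4 1 0 5 7 6 8]
After op 6 (out_shuffle): [2 5 3 7 4 6 1 8 0]
After op 7 (in_shuffle): [4 2 6 5 1 3 8 7 0]
After op 8 (cut(6)): [8 7 0 4 2 6 5 1 3]
Card 4 is at position 3.

Answer: 3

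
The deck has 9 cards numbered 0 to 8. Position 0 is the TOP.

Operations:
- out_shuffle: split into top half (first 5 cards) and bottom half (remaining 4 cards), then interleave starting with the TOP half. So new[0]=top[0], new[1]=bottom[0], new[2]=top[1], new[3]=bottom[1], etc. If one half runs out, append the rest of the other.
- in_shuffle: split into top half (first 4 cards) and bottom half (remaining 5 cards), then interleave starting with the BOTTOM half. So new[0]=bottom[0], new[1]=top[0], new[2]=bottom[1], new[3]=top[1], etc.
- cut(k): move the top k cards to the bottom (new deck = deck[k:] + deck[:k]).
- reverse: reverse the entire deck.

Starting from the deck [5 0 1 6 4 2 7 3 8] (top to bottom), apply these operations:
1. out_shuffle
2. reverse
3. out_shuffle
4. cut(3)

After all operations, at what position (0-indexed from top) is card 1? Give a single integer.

Answer: 5

Derivation:
After op 1 (out_shuffle): [5 2 0 7 1 3 6 8 4]
After op 2 (reverse): [4 8 6 3 1 7 0 2 5]
After op 3 (out_shuffle): [4 7 8 0 6 2 3 5 1]
After op 4 (cut(3)): [0 6 2 3 5 1 4 7 8]
Card 1 is at position 5.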